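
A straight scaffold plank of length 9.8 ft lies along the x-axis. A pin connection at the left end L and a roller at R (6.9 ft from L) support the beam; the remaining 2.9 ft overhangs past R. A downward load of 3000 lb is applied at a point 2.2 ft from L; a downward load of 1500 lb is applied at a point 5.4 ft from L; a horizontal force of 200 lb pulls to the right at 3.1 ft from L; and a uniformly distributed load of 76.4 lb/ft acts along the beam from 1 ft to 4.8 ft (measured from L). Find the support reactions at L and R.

L_x = -200.0 lb, L_y = 2538 lb, R_y = 2252 lb

Resultant of the distributed load: 76.4 × 3.8 = 290.32 lb at 2.9 ft from L.
ΣM about L: R_y·6.9 − 3000·2.2 − 1500·5.4 − (76.4·3.8)·2.9 = 0 → R_y = 15541.928/6.9 = 2252.45 ≈ 2252 lb.
ΣF_y = 0: L_y + 2252.45 − 3000 − 1500 − 76.4·3.8 = 0 → L_y = 2538 lb.
ΣF_x = 0: L_x + 200 = 0 → L_x = -200.0 lb.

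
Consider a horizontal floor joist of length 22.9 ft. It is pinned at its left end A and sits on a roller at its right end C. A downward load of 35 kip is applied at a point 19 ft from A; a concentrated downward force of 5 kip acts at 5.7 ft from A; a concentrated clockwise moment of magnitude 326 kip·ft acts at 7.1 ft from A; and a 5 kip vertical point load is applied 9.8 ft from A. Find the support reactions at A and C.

A_x = 0, A_y = -1.659 kip, C_y = 46.66 kip

Moments about A: C_y·22.9 − 35·19 − 5·5.7 − 326 − 5·9.8 = 0 → C_y = 1068.5/22.9 = 46.6594 ≈ 46.66 kip.
ΣF_y = 0: A_y + 46.6594 − 35 − 5 − 5 = 0 → A_y = -1.659 kip.
ΣF_x = 0: no horizontal applied forces, so A_x = 0.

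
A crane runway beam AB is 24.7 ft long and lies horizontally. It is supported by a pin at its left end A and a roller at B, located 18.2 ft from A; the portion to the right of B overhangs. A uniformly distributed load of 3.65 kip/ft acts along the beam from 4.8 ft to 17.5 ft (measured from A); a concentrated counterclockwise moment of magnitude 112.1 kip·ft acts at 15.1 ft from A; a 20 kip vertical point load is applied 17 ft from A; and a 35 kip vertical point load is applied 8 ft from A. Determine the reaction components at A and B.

Resultant of the distributed load: 3.65 × 12.7 = 46.355 kip at 11.15 ft from A.
Moments about A: B_y·18.2 − (3.65·12.7)·11.15 + 112.1 − 20·17 − 35·8 = 0 → B_y = 1024.75825/18.2 = 56.3054 ≈ 56.31 kip.
ΣF_y = 0: A_y + 56.3054 − 3.65·12.7 − 20 − 35 = 0 → A_y = 45.05 kip.
ΣF_x = 0: no horizontal applied forces, so A_x = 0.

A_x = 0, A_y = 45.05 kip, B_y = 56.31 kip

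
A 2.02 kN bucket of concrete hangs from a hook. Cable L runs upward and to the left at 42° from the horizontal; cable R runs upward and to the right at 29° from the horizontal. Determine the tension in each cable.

ΣF_x = 0: −T_L·cos42° + T_R·cos29° = 0 → T_R = 0.849678·T_L.
ΣF_y = 0: T_L·sin42° + T_R·sin29° = 2.02.
Substitute: T_L·(0.669131 + 0.849678·0.48481) = 2.02 → T_L = 1.86853 ≈ 1.869 kN.
Then T_R = 0.849678 × 1.86853 = 1.588 kN.

T_L = 1.869 kN, T_R = 1.588 kN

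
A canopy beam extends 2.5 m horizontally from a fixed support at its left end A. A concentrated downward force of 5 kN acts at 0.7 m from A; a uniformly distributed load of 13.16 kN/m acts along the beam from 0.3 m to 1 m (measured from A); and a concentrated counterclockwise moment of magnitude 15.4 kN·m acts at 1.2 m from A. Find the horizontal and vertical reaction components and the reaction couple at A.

Resultant of the distributed load: 13.16 × 0.7 = 9.212 kN at 0.65 m from A.
ΣF_x = 0: A_x = 0.
ΣF_y = 0: A_y − 5 − 13.16·0.7 = 0 → A_y = 14.21 kN.
ΣM about A: M_A − 5·0.7 − (13.16·0.7)·0.65 + 15.4 = 0 → M_A = -5.912 kN·m.

A_x = 0, A_y = 14.21 kN, M_A = -5.912 kN·m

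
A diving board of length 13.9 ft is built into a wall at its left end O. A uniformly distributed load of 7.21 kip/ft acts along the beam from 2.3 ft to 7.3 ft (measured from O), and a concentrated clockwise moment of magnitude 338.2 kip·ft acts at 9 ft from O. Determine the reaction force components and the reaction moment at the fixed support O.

Resultant of the distributed load: 7.21 × 5 = 36.05 kip at 4.8 ft from O.
ΣF_x = 0: O_x = 0.
ΣF_y = 0: O_y − 7.21·5 = 0 → O_y = 36.05 kip.
ΣM about O: M_O − (7.21·5)·4.8 − 338.2 = 0 → M_O = 511.2 kip·ft.

O_x = 0, O_y = 36.05 kip, M_O = 511.2 kip·ft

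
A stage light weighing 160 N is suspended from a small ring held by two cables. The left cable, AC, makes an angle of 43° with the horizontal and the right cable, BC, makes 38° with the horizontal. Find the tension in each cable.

T_AC = 127.7 N, T_BC = 118.5 N

ΣF_x = 0: −T_AC·cos43° + T_BC·cos38° = 0 → T_BC = 0.928101·T_AC.
ΣF_y = 0: T_AC·sin43° + T_BC·sin38° = 160.
Substitute: T_AC·(0.681998 + 0.928101·0.615661) = 160 → T_AC = 127.653 ≈ 127.7 N.
Then T_BC = 0.928101 × 127.653 = 118.5 N.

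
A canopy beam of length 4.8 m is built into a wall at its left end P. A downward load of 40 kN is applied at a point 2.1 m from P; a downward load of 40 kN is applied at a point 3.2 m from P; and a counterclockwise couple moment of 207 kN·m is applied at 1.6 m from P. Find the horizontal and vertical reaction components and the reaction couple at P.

ΣF_x = 0: P_x = 0.
ΣF_y = 0: P_y − 40 − 40 = 0 → P_y = 80.00 kN.
ΣM about P: M_P − 40·2.1 − 40·3.2 + 207 = 0 → M_P = 5.000 kN·m.

P_x = 0, P_y = 80.00 kN, M_P = 5.000 kN·m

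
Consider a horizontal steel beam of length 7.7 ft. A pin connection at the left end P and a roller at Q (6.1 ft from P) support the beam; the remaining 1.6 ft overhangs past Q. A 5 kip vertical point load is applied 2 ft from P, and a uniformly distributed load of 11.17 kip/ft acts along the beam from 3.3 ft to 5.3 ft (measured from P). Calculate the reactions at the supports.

Resultant of the distributed load: 11.17 × 2 = 22.34 kip at 4.3 ft from P.
Taking moments about P: Q_y·6.1 − 5·2 − (11.17·2)·4.3 = 0 → Q_y = 106.062/6.1 = 17.3872 ≈ 17.39 kip.
ΣF_y = 0: P_y + 17.3872 − 5 − 11.17·2 = 0 → P_y = 9.953 kip.
ΣF_x = 0: no horizontal applied forces, so P_x = 0.

P_x = 0, P_y = 9.953 kip, Q_y = 17.39 kip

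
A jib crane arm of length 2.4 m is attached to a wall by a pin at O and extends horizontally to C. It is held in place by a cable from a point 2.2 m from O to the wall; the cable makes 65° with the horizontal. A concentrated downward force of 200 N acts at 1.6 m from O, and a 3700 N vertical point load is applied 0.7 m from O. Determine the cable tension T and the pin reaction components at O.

T = 1459 N, O_x = 616.8 N, O_y = 2577 N

ΣM about O: T·sin65°·2.2 − 200·1.6 − 3700·0.7 = 0 → T = 2910/(2.2·0.906308) = 1459.47 ≈ 1459 N.
ΣF_x = 0: O_x − T·cos65° = 0 → O_x = 1459.47 × 0.422618 = 616.8 N.
ΣF_y = 0: O_y + T·sin65° − 200 − 3700 = 0 → O_y = 3900 − 1459.47 × 0.906308 = 2577 N.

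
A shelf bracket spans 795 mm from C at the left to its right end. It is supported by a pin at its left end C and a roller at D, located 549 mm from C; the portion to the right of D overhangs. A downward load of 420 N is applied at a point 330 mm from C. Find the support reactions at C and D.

C_x = 0, C_y = 167.5 N, D_y = 252.5 N

Taking moments about C: D_y·549 − 420·330 = 0 → D_y = 138600/549 = 252.459 ≈ 252.5 N.
ΣF_y = 0: C_y + 252.459 − 420 = 0 → C_y = 167.5 N.
ΣF_x = 0: no horizontal applied forces, so C_x = 0.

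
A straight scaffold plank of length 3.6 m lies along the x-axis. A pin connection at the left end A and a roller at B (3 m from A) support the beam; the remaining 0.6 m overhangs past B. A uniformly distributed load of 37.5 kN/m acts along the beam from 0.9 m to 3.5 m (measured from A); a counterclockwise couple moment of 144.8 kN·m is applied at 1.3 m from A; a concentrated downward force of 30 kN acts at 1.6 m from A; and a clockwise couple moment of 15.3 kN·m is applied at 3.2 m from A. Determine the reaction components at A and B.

A_x = 0, A_y = 83.17 kN, B_y = 44.33 kN

Resultant of the distributed load: 37.5 × 2.6 = 97.5 kN at 2.2 m from A.
Moments about A: B_y·3 − (37.5·2.6)·2.2 + 144.8 − 30·1.6 − 15.3 = 0 → B_y = 133/3 = 44.3333 ≈ 44.33 kN.
ΣF_y = 0: A_y + 44.3333 − 37.5·2.6 − 30 = 0 → A_y = 83.17 kN.
ΣF_x = 0: no horizontal applied forces, so A_x = 0.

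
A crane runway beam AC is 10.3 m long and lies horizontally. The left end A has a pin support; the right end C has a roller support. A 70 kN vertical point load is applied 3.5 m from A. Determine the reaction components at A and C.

ΣM about A: C_y·10.3 − 70·3.5 = 0 → C_y = 245/10.3 = 23.7864 ≈ 23.79 kN.
ΣF_y = 0: A_y + 23.7864 − 70 = 0 → A_y = 46.21 kN.
ΣF_x = 0: no horizontal applied forces, so A_x = 0.

A_x = 0, A_y = 46.21 kN, C_y = 23.79 kN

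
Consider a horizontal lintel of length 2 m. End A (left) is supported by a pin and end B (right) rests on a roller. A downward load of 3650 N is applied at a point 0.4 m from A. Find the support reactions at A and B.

ΣM about A: B_y·2 − 3650·0.4 = 0 → B_y = 1460/2 = 730.0 N.
ΣF_y = 0: A_y + 730 − 3650 = 0 → A_y = 2920 N.
ΣF_x = 0: no horizontal applied forces, so A_x = 0.

A_x = 0, A_y = 2920 N, B_y = 730.0 N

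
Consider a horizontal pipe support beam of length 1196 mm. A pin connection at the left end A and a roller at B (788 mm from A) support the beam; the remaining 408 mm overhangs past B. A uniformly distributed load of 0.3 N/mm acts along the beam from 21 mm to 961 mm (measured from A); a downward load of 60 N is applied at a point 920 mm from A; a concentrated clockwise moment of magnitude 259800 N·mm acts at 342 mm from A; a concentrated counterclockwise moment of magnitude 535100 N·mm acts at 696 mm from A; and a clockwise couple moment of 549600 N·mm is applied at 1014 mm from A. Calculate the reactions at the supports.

Resultant of the distributed load: 0.3 × 940 = 282 N at 491 mm from A.
Taking moments about A: B_y·788 − (0.3·940)·491 − 60·920 − 259800 + 535100 − 549600 = 0 → B_y = 467962/788 = 593.86 ≈ 593.9 N.
ΣF_y = 0: A_y + 593.86 − 0.3·940 − 60 = 0 → A_y = -251.9 N.
ΣF_x = 0: no horizontal applied forces, so A_x = 0.

A_x = 0, A_y = -251.9 N, B_y = 593.9 N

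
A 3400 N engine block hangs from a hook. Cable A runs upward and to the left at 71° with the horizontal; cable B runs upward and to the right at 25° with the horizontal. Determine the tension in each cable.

T_A = 3098 N, T_B = 1113 N

ΣF_x = 0: −T_A·cos71° + T_B·cos25° = 0 → T_B = 0.359225·T_A.
ΣF_y = 0: T_A·sin71° + T_B·sin25° = 3400.
Substitute: T_A·(0.945519 + 0.359225·0.422618) = 3400 → T_A = 3098.42 ≈ 3098 N.
Then T_B = 0.359225 × 3098.42 = 1113 N.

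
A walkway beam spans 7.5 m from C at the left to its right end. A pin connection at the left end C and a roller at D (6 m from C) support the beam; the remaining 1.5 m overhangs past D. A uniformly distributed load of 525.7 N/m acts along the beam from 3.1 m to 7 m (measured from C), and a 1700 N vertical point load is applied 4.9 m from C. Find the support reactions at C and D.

C_x = 0, C_y = 636.3 N, D_y = 3114 N

Resultant of the distributed load: 525.7 × 3.9 = 2050.23 N at 5.05 m from C.
Taking moments about C: D_y·6 − (525.7·3.9)·5.05 − 1700·4.9 = 0 → D_y = 18683.6615/6 = 3113.94 ≈ 3114 N.
ΣF_y = 0: C_y + 3113.94 − 525.7·3.9 − 1700 = 0 → C_y = 636.3 N.
ΣF_x = 0: no horizontal applied forces, so C_x = 0.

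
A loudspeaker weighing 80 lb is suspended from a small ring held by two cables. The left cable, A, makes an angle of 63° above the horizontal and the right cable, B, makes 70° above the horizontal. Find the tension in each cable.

T_A = 37.41 lb, T_B = 49.66 lb

ΣF_x = 0: −T_A·cos63° + T_B·cos70° = 0 → T_B = 1.32738·T_A.
ΣF_y = 0: T_A·sin63° + T_B·sin70° = 80.
Substitute: T_A·(0.891007 + 1.32738·0.939693) = 80 → T_A = 37.4123 ≈ 37.41 lb.
Then T_B = 1.32738 × 37.4123 = 49.66 lb.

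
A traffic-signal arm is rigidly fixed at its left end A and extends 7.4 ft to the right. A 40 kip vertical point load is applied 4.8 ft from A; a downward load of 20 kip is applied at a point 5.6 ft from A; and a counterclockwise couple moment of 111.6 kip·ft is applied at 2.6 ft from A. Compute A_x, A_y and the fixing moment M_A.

A_x = 0, A_y = 60.00 kip, M_A = 192.4 kip·ft

ΣF_x = 0: A_x = 0.
ΣF_y = 0: A_y − 40 − 20 = 0 → A_y = 60.00 kip.
ΣM about A: M_A − 40·4.8 − 20·5.6 + 111.6 = 0 → M_A = 192.4 kip·ft.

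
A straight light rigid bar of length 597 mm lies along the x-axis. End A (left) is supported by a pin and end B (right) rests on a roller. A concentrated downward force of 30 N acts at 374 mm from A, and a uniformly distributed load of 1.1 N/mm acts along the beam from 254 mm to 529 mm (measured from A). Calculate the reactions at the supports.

Resultant of the distributed load: 1.1 × 275 = 302.5 N at 391.5 mm from A.
ΣM about A: B_y·597 − 30·374 − (1.1·275)·391.5 = 0 → B_y = 129648.75/597 = 217.167 ≈ 217.2 N.
ΣF_y = 0: A_y + 217.167 − 30 − 1.1·275 = 0 → A_y = 115.3 N.
ΣF_x = 0: no horizontal applied forces, so A_x = 0.

A_x = 0, A_y = 115.3 N, B_y = 217.2 N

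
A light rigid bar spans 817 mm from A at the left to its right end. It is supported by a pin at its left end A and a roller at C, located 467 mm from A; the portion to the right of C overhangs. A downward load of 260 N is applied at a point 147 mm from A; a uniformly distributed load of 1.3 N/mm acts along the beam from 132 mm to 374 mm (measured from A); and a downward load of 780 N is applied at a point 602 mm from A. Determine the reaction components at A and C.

Resultant of the distributed load: 1.3 × 242 = 314.6 N at 253 mm from A.
ΣM about A: C_y·467 − 260·147 − (1.3·242)·253 − 780·602 = 0 → C_y = 587373.8/467 = 1257.76 ≈ 1258 N.
ΣF_y = 0: A_y + 1257.76 − 260 − 1.3·242 − 780 = 0 → A_y = 96.84 N.
ΣF_x = 0: no horizontal applied forces, so A_x = 0.

A_x = 0, A_y = 96.84 N, C_y = 1258 N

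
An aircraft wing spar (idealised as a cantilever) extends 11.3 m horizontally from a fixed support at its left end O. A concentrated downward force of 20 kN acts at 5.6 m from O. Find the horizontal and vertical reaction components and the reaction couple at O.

ΣF_x = 0: O_x = 0.
ΣF_y = 0: O_y − 20 = 0 → O_y = 20.00 kN.
ΣM about O: M_O − 20·5.6 = 0 → M_O = 112.0 kN·m.

O_x = 0, O_y = 20.00 kN, M_O = 112.0 kN·m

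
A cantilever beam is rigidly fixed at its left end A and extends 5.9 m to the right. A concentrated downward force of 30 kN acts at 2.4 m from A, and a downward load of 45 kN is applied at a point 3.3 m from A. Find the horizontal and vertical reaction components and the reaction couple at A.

ΣF_x = 0: A_x = 0.
ΣF_y = 0: A_y − 30 − 45 = 0 → A_y = 75.00 kN.
ΣM about A: M_A − 30·2.4 − 45·3.3 = 0 → M_A = 220.5 kN·m.

A_x = 0, A_y = 75.00 kN, M_A = 220.5 kN·m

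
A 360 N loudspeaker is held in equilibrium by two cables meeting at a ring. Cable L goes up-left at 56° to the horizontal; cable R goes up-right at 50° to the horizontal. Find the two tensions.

T_L = 240.7 N, T_R = 209.4 N

ΣF_x = 0: −T_L·cos56° + T_R·cos50° = 0 → T_R = 0.86995·T_L.
ΣF_y = 0: T_L·sin56° + T_R·sin50° = 360.
Substitute: T_L·(0.829038 + 0.86995·0.766044) = 360 → T_L = 240.729 ≈ 240.7 N.
Then T_R = 0.86995 × 240.729 = 209.4 N.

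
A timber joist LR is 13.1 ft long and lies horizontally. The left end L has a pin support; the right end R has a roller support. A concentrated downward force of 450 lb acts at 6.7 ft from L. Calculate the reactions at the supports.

Taking moments about L: R_y·13.1 − 450·6.7 = 0 → R_y = 3015/13.1 = 230.153 ≈ 230.2 lb.
ΣF_y = 0: L_y + 230.153 − 450 = 0 → L_y = 219.8 lb.
ΣF_x = 0: no horizontal applied forces, so L_x = 0.

L_x = 0, L_y = 219.8 lb, R_y = 230.2 lb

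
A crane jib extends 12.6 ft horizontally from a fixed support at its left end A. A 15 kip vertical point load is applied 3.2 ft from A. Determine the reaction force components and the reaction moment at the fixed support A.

ΣF_x = 0: A_x = 0.
ΣF_y = 0: A_y − 15 = 0 → A_y = 15.00 kip.
ΣM about A: M_A − 15·3.2 = 0 → M_A = 48.00 kip·ft.

A_x = 0, A_y = 15.00 kip, M_A = 48.00 kip·ft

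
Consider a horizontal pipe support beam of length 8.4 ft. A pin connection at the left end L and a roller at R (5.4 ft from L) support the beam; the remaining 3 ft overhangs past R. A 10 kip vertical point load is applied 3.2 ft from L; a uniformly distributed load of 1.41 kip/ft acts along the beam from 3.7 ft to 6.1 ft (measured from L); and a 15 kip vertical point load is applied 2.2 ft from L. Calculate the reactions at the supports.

Resultant of the distributed load: 1.41 × 2.4 = 3.384 kip at 4.9 ft from L.
Taking moments about L: R_y·5.4 − 10·3.2 − (1.41·2.4)·4.9 − 15·2.2 = 0 → R_y = 81.5816/5.4 = 15.1077 ≈ 15.11 kip.
ΣF_y = 0: L_y + 15.1077 − 10 − 1.41·2.4 − 15 = 0 → L_y = 13.28 kip.
ΣF_x = 0: no horizontal applied forces, so L_x = 0.

L_x = 0, L_y = 13.28 kip, R_y = 15.11 kip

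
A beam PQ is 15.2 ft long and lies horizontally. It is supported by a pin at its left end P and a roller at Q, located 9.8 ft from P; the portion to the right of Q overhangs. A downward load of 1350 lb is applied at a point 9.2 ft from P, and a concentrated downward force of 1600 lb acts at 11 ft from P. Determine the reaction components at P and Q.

P_x = 0, P_y = -113.3 lb, Q_y = 3063 lb

Moments about P: Q_y·9.8 − 1350·9.2 − 1600·11 = 0 → Q_y = 30020/9.8 = 3063.27 ≈ 3063 lb.
ΣF_y = 0: P_y + 3063.27 − 1350 − 1600 = 0 → P_y = -113.3 lb.
ΣF_x = 0: no horizontal applied forces, so P_x = 0.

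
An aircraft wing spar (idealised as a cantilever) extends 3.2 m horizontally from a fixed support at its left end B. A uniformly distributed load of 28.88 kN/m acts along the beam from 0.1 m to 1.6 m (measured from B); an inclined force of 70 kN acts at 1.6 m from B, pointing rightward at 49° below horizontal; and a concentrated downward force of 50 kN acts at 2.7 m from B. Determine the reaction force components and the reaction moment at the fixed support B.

Resultant of the distributed load: 28.88 × 1.5 = 43.32 kN at 0.85 m from B.
ΣF_x = 0: B_x + 70·cos49° = 0 → B_x = -45.92 kN.
ΣF_y = 0: B_y − 28.88·1.5 − 70·sin49° − 50 = 0 → B_y = 146.1 kN.
ΣM about B: M_B − (28.88·1.5)·0.85 − 70·sin49°·1.6 − 50·2.7 = 0 → M_B = 256.3 kN·m.

B_x = -45.92 kN, B_y = 146.1 kN, M_B = 256.3 kN·m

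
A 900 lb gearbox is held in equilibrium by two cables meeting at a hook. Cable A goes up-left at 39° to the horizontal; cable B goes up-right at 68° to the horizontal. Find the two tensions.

ΣF_x = 0: −T_A·cos39° + T_B·cos68° = 0 → T_B = 2.07457·T_A.
ΣF_y = 0: T_A·sin39° + T_B·sin68° = 900.
Substitute: T_A·(0.62932 + 2.07457·0.927184) = 900 → T_A = 352.55 ≈ 352.6 lb.
Then T_B = 2.07457 × 352.55 = 731.4 lb.

T_A = 352.6 lb, T_B = 731.4 lb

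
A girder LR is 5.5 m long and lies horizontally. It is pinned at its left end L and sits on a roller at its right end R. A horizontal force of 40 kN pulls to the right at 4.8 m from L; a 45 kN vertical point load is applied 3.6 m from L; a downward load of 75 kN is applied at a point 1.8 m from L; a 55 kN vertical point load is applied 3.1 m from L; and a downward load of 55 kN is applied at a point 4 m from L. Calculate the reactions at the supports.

Taking moments about L: R_y·5.5 − 45·3.6 − 75·1.8 − 55·3.1 − 55·4 = 0 → R_y = 687.5/5.5 = 125.0 kN.
ΣF_y = 0: L_y + 125 − 45 − 75 − 55 − 55 = 0 → L_y = 105.0 kN.
ΣF_x = 0: L_x + 40 = 0 → L_x = -40.00 kN.

L_x = -40.00 kN, L_y = 105.0 kN, R_y = 125.0 kN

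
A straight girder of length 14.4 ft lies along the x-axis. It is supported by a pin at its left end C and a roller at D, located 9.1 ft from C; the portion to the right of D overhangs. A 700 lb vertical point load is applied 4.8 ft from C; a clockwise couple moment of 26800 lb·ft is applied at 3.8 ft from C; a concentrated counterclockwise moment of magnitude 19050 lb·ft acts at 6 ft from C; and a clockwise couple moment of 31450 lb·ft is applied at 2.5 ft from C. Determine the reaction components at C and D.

C_x = 0, C_y = -3977 lb, D_y = 4677 lb

Moments about C: D_y·9.1 − 700·4.8 − 26800 + 19050 − 31450 = 0 → D_y = 42560/9.1 = 4676.92 ≈ 4677 lb.
ΣF_y = 0: C_y + 4676.92 − 700 = 0 → C_y = -3977 lb.
ΣF_x = 0: no horizontal applied forces, so C_x = 0.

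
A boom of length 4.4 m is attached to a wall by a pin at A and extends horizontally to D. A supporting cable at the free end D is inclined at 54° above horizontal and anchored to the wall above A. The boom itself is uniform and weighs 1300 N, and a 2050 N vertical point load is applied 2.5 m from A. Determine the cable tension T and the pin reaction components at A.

T = 2243 N, A_x = 1319 N, A_y = 1535 N

ΣM about A: T·sin54°·4.4 − 1300·2.2 − 2050·2.5 = 0 → T = 7985/(4.4·0.809017) = 2243.18 ≈ 2243 N.
ΣF_x = 0: A_x − T·cos54° = 0 → A_x = 2243.18 × 0.587785 = 1319 N.
ΣF_y = 0: A_y + T·sin54° − 1300 − 2050 = 0 → A_y = 3350 − 2243.18 × 0.809017 = 1535 N.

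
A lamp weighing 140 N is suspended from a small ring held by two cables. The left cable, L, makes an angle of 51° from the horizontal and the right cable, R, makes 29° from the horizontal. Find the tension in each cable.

ΣF_x = 0: −T_L·cos51° + T_R·cos29° = 0 → T_R = 0.719536·T_L.
ΣF_y = 0: T_L·sin51° + T_R·sin29° = 140.
Substitute: T_L·(0.777146 + 0.719536·0.48481) = 140 → T_L = 124.336 ≈ 124.3 N.
Then T_R = 0.719536 × 124.336 = 89.46 N.

T_L = 124.3 N, T_R = 89.46 N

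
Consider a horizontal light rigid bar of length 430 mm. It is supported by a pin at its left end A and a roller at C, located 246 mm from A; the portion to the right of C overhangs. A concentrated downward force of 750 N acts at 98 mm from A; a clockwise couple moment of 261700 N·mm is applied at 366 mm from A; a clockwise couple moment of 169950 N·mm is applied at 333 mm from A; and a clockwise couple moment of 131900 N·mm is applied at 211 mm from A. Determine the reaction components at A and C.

A_x = 0, A_y = -1840 N, C_y = 2590 N

Taking moments about A: C_y·246 − 750·98 − 261700 − 169950 − 131900 = 0 → C_y = 637050/246 = 2589.63 ≈ 2590 N.
ΣF_y = 0: A_y + 2589.63 − 750 = 0 → A_y = -1840 N.
ΣF_x = 0: no horizontal applied forces, so A_x = 0.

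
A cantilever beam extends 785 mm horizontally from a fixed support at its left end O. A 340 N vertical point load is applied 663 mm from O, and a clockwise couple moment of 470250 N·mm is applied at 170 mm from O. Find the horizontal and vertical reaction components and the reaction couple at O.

ΣF_x = 0: O_x = 0.
ΣF_y = 0: O_y − 340 = 0 → O_y = 340.0 N.
ΣM about O: M_O − 340·663 − 470250 = 0 → M_O = 695700 N·mm.

O_x = 0, O_y = 340.0 N, M_O = 695700 N·mm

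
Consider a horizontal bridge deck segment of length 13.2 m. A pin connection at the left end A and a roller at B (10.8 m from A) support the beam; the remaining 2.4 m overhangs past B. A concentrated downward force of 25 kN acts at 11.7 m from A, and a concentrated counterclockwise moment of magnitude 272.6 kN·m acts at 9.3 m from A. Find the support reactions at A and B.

A_x = 0, A_y = 23.16 kN, B_y = 1.843 kN

Moments about A: B_y·10.8 − 25·11.7 + 272.6 = 0 → B_y = 19.9/10.8 = 1.84259 ≈ 1.843 kN.
ΣF_y = 0: A_y + 1.84259 − 25 = 0 → A_y = 23.16 kN.
ΣF_x = 0: no horizontal applied forces, so A_x = 0.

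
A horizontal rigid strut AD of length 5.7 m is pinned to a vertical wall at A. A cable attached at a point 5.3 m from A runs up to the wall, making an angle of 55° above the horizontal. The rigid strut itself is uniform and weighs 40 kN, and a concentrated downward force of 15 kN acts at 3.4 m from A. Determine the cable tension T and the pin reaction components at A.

ΣM about A: T·sin55°·5.3 − 40·2.85 − 15·3.4 = 0 → T = 165/(5.3·0.819152) = 38.0052 ≈ 38.01 kN.
ΣF_x = 0: A_x − T·cos55° = 0 → A_x = 38.0052 × 0.573576 = 21.80 kN.
ΣF_y = 0: A_y + T·sin55° − 40 − 15 = 0 → A_y = 55 − 38.0052 × 0.819152 = 23.87 kN.

T = 38.01 kN, A_x = 21.80 kN, A_y = 23.87 kN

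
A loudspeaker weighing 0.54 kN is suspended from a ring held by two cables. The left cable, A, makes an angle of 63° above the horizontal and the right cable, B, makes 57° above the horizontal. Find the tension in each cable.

T_A = 0.3396 kN, T_B = 0.2831 kN

ΣF_x = 0: −T_A·cos63° + T_B·cos57° = 0 → T_B = 0.833562·T_A.
ΣF_y = 0: T_A·sin63° + T_B·sin57° = 0.54.
Substitute: T_A·(0.891007 + 0.833562·0.838671) = 0.54 → T_A = 0.339603 ≈ 0.3396 kN.
Then T_B = 0.833562 × 0.339603 = 0.2831 kN.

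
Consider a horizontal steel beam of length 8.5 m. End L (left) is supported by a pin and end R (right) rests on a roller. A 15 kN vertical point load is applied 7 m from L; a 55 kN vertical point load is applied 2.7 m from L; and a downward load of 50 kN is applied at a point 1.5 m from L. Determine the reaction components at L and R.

L_x = 0, L_y = 81.35 kN, R_y = 38.65 kN

ΣM about L: R_y·8.5 − 15·7 − 55·2.7 − 50·1.5 = 0 → R_y = 328.5/8.5 = 38.6471 ≈ 38.65 kN.
ΣF_y = 0: L_y + 38.6471 − 15 − 55 − 50 = 0 → L_y = 81.35 kN.
ΣF_x = 0: no horizontal applied forces, so L_x = 0.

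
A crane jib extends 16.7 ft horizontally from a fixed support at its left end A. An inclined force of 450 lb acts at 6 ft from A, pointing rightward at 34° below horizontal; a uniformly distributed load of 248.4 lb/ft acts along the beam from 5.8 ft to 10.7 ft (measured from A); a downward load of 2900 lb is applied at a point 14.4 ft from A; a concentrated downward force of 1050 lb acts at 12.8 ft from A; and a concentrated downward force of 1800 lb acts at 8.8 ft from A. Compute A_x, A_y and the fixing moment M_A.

Resultant of the distributed load: 248.4 × 4.9 = 1217.16 lb at 8.25 ft from A.
ΣF_x = 0: A_x + 450·cos34° = 0 → A_x = -373.1 lb.
ΣF_y = 0: A_y − 450·sin34° − 248.4·4.9 − 2900 − 1050 − 1800 = 0 → A_y = 7219 lb.
ΣM about A: M_A − 450·sin34°·6 − (248.4·4.9)·8.25 − 2900·14.4 − 1050·12.8 − 1800·8.8 = 0 → M_A = 82590 lb·ft.

A_x = -373.1 lb, A_y = 7219 lb, M_A = 82590 lb·ft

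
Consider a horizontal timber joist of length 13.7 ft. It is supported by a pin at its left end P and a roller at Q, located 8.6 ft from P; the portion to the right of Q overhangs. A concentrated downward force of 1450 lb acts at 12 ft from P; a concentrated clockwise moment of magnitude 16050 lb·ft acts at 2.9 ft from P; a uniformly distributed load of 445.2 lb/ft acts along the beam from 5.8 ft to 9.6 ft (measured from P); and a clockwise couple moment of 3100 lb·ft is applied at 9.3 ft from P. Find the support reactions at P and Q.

Resultant of the distributed load: 445.2 × 3.8 = 1691.76 lb at 7.7 ft from P.
ΣM about P: Q_y·8.6 − 1450·12 − 16050 − (445.2·3.8)·7.7 − 3100 = 0 → Q_y = 49576.552/8.6 = 5764.72 ≈ 5765 lb.
ΣF_y = 0: P_y + 5764.72 − 1450 − 445.2·3.8 = 0 → P_y = -2623 lb.
ΣF_x = 0: no horizontal applied forces, so P_x = 0.

P_x = 0, P_y = -2623 lb, Q_y = 5765 lb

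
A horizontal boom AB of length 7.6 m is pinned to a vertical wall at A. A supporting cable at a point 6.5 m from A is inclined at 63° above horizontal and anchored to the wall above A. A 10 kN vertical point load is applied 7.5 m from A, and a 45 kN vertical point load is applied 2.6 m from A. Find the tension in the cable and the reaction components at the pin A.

ΣM about A: T·sin63°·6.5 − 10·7.5 − 45·2.6 = 0 → T = 192/(6.5·0.891007) = 33.1518 ≈ 33.15 kN.
ΣF_x = 0: A_x − T·cos63° = 0 → A_x = 33.1518 × 0.45399 = 15.05 kN.
ΣF_y = 0: A_y + T·sin63° − 10 − 45 = 0 → A_y = 55 − 33.1518 × 0.891007 = 25.46 kN.

T = 33.15 kN, A_x = 15.05 kN, A_y = 25.46 kN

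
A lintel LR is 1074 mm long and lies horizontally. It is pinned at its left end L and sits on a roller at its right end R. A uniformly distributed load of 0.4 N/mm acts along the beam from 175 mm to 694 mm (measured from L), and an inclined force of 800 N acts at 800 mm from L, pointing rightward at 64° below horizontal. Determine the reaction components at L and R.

Resultant of the distributed load: 0.4 × 519 = 207.6 N at 434.5 mm from L.
Taking moments about L: R_y·1074 − (0.4·519)·434.5 − 800·sin64°·800 = 0 → R_y = 665430/1074 = 619.581 ≈ 619.6 N.
ΣF_y = 0: L_y + 619.581 − 0.4·519 − 800·sin64° = 0 → L_y = 307.1 N.
ΣF_x = 0: L_x + 800·cos64° = 0 → L_x = -350.7 N.

L_x = -350.7 N, L_y = 307.1 N, R_y = 619.6 N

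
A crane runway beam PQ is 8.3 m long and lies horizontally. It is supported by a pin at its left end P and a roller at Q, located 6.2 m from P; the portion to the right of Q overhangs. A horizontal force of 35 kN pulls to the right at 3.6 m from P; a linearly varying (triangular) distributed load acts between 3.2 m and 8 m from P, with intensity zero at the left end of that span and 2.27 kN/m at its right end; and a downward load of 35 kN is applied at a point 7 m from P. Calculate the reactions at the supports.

Resultant of the triangular load: ½ × 2.27 × 4.8 = 5.448 kN, acting at 6.4 m from P (one-third of the span from the peak).
Taking moments about P: Q_y·6.2 − (½·2.27·4.8)·6.4 − 35·7 = 0 → Q_y = 279.8672/6.2 = 45.1399 ≈ 45.14 kN.
ΣF_y = 0: P_y + 45.1399 − ½·2.27·4.8 − 35 = 0 → P_y = -4.692 kN.
ΣF_x = 0: P_x + 35 = 0 → P_x = -35.00 kN.

P_x = -35.00 kN, P_y = -4.692 kN, Q_y = 45.14 kN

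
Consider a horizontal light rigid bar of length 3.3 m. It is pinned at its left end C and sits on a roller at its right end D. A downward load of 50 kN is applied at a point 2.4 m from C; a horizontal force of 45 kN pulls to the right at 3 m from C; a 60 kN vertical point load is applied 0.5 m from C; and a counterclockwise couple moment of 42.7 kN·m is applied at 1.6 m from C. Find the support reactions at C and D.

C_x = -45.00 kN, C_y = 77.48 kN, D_y = 32.52 kN

Taking moments about C: D_y·3.3 − 50·2.4 − 60·0.5 + 42.7 = 0 → D_y = 107.3/3.3 = 32.5152 ≈ 32.52 kN.
ΣF_y = 0: C_y + 32.5152 − 50 − 60 = 0 → C_y = 77.48 kN.
ΣF_x = 0: C_x + 45 = 0 → C_x = -45.00 kN.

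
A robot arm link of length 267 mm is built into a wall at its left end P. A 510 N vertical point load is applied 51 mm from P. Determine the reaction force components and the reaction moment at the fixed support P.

ΣF_x = 0: P_x = 0.
ΣF_y = 0: P_y − 510 = 0 → P_y = 510.0 N.
ΣM about P: M_P − 510·51 = 0 → M_P = 26010 N·mm.

P_x = 0, P_y = 510.0 N, M_P = 26010 N·mm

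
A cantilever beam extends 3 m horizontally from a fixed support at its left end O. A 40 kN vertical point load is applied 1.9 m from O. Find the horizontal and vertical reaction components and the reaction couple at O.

O_x = 0, O_y = 40.00 kN, M_O = 76.00 kN·m

ΣF_x = 0: O_x = 0.
ΣF_y = 0: O_y − 40 = 0 → O_y = 40.00 kN.
ΣM about O: M_O − 40·1.9 = 0 → M_O = 76.00 kN·m.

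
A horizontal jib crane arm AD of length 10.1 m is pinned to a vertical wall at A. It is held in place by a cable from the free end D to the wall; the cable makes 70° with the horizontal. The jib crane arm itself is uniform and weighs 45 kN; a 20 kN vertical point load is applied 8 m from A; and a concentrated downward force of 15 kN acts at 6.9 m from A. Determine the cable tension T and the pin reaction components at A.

ΣM about A: T·sin70°·10.1 − 45·5.05 − 20·8 − 15·6.9 = 0 → T = 490.75/(10.1·0.939693) = 51.7074 ≈ 51.71 kN.
ΣF_x = 0: A_x − T·cos70° = 0 → A_x = 51.7074 × 0.34202 = 17.68 kN.
ΣF_y = 0: A_y + T·sin70° − 45 − 20 − 15 = 0 → A_y = 80 − 51.7074 × 0.939693 = 31.41 kN.

T = 51.71 kN, A_x = 17.68 kN, A_y = 31.41 kN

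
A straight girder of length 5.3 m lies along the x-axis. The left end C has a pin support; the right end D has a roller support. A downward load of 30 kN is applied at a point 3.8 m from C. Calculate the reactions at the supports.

ΣM about C: D_y·5.3 − 30·3.8 = 0 → D_y = 114/5.3 = 21.5094 ≈ 21.51 kN.
ΣF_y = 0: C_y + 21.5094 − 30 = 0 → C_y = 8.491 kN.
ΣF_x = 0: no horizontal applied forces, so C_x = 0.

C_x = 0, C_y = 8.491 kN, D_y = 21.51 kN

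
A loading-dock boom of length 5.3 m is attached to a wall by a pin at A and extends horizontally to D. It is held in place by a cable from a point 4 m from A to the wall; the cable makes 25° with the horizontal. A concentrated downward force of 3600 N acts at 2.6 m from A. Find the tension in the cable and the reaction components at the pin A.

ΣM about A: T·sin25°·4 − 3600·2.6 = 0 → T = 9360/(4·0.422618) = 5536.92 ≈ 5537 N.
ΣF_x = 0: A_x − T·cos25° = 0 → A_x = 5536.92 × 0.906308 = 5018 N.
ΣF_y = 0: A_y + T·sin25° − 3600 = 0 → A_y = 3600 − 5536.92 × 0.422618 = 1260 N.

T = 5537 N, A_x = 5018 N, A_y = 1260 N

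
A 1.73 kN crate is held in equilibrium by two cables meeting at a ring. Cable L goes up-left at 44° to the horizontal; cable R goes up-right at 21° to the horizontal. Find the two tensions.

T_L = 1.782 kN, T_R = 1.373 kN

ΣF_x = 0: −T_L·cos44° + T_R·cos21° = 0 → T_R = 0.770517·T_L.
ΣF_y = 0: T_L·sin44° + T_R·sin21° = 1.73.
Substitute: T_L·(0.694658 + 0.770517·0.358368) = 1.73 → T_L = 1.78206 ≈ 1.782 kN.
Then T_R = 0.770517 × 1.78206 = 1.373 kN.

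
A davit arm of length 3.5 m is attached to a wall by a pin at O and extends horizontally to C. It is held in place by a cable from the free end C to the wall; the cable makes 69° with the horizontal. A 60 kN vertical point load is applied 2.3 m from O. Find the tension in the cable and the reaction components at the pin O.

ΣM about O: T·sin69°·3.5 − 60·2.3 = 0 → T = 138/(3.5·0.93358) = 42.2337 ≈ 42.23 kN.
ΣF_x = 0: O_x − T·cos69° = 0 → O_x = 42.2337 × 0.358368 = 15.14 kN.
ΣF_y = 0: O_y + T·sin69° − 60 = 0 → O_y = 60 − 42.2337 × 0.93358 = 20.57 kN.

T = 42.23 kN, O_x = 15.14 kN, O_y = 20.57 kN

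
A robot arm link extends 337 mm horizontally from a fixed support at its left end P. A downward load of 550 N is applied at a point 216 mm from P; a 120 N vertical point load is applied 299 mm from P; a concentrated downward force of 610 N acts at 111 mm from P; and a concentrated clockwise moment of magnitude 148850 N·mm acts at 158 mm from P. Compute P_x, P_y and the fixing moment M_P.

ΣF_x = 0: P_x = 0.
ΣF_y = 0: P_y − 550 − 120 − 610 = 0 → P_y = 1280 N.
ΣM about P: M_P − 550·216 − 120·299 − 610·111 − 148850 = 0 → M_P = 371200 N·mm.

P_x = 0, P_y = 1280 N, M_P = 371200 N·mm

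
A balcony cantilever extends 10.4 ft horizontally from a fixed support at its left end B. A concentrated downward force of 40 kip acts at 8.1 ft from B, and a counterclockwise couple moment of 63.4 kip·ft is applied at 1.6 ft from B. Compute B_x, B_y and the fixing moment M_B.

ΣF_x = 0: B_x = 0.
ΣF_y = 0: B_y − 40 = 0 → B_y = 40.00 kip.
ΣM about B: M_B − 40·8.1 + 63.4 = 0 → M_B = 260.6 kip·ft.

B_x = 0, B_y = 40.00 kip, M_B = 260.6 kip·ft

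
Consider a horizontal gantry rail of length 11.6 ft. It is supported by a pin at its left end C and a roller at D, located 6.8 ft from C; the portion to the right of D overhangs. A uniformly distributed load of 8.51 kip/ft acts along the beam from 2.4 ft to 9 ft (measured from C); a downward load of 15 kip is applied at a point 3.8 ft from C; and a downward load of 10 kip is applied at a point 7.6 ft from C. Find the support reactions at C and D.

Resultant of the distributed load: 8.51 × 6.6 = 56.166 kip at 5.7 ft from C.
ΣM about C: D_y·6.8 − (8.51·6.6)·5.7 − 15·3.8 − 10·7.6 = 0 → D_y = 453.1462/6.8 = 66.6391 ≈ 66.64 kip.
ΣF_y = 0: C_y + 66.6391 − 8.51·6.6 − 15 − 10 = 0 → C_y = 14.53 kip.
ΣF_x = 0: no horizontal applied forces, so C_x = 0.

C_x = 0, C_y = 14.53 kip, D_y = 66.64 kip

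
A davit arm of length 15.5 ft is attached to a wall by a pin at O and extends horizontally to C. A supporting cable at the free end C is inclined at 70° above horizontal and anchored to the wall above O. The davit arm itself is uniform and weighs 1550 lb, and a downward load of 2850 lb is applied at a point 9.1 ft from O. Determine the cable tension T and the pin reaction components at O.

ΣM about O: T·sin70°·15.5 − 1550·7.75 − 2850·9.1 = 0 → T = 37947.5/(15.5·0.939693) = 2605.35 ≈ 2605 lb.
ΣF_x = 0: O_x − T·cos70° = 0 → O_x = 2605.35 × 0.34202 = 891.1 lb.
ΣF_y = 0: O_y + T·sin70° − 1550 − 2850 = 0 → O_y = 4400 − 2605.35 × 0.939693 = 1952 lb.

T = 2605 lb, O_x = 891.1 lb, O_y = 1952 lb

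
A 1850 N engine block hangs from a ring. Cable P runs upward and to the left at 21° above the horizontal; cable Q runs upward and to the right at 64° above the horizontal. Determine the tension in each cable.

ΣF_x = 0: −T_P·cos21° + T_Q·cos64° = 0 → T_Q = 2.12966·T_P.
ΣF_y = 0: T_P·sin21° + T_Q·sin64° = 1850.
Substitute: T_P·(0.358368 + 2.12966·0.898794) = 1850 → T_P = 814.084 ≈ 814.1 N.
Then T_Q = 2.12966 × 814.084 = 1734 N.

T_P = 814.1 N, T_Q = 1734 N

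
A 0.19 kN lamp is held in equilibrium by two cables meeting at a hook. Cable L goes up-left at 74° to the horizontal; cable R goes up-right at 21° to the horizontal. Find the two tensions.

ΣF_x = 0: −T_L·cos74° + T_R·cos21° = 0 → T_R = 0.295248·T_L.
ΣF_y = 0: T_L·sin74° + T_R·sin21° = 0.19.
Substitute: T_L·(0.961262 + 0.295248·0.358368) = 0.19 → T_L = 0.178058 ≈ 0.1781 kN.
Then T_R = 0.295248 × 0.178058 = 0.05257 kN.

T_L = 0.1781 kN, T_R = 0.05257 kN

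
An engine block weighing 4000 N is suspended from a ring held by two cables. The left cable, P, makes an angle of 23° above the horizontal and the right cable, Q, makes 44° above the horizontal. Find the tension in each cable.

ΣF_x = 0: −T_P·cos23° + T_Q·cos44° = 0 → T_Q = 1.27965·T_P.
ΣF_y = 0: T_P·sin23° + T_Q·sin44° = 4000.
Substitute: T_P·(0.390731 + 1.27965·0.694658) = 4000 → T_P = 3125.85 ≈ 3126 N.
Then T_Q = 1.27965 × 3125.85 = 4000 N.

T_P = 3126 N, T_Q = 4000 N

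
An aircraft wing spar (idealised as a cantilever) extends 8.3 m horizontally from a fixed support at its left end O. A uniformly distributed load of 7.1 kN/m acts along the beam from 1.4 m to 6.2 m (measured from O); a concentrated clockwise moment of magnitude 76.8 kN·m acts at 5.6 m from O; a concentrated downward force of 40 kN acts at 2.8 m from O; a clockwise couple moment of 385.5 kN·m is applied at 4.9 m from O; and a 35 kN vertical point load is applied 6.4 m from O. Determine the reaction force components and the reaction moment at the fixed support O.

O_x = 0, O_y = 109.1 kN, M_O = 927.8 kN·m

Resultant of the distributed load: 7.1 × 4.8 = 34.08 kN at 3.8 m from O.
ΣF_x = 0: O_x = 0.
ΣF_y = 0: O_y − 7.1·4.8 − 40 − 35 = 0 → O_y = 109.1 kN.
ΣM about O: M_O − (7.1·4.8)·3.8 − 76.8 − 40·2.8 − 385.5 − 35·6.4 = 0 → M_O = 927.8 kN·m.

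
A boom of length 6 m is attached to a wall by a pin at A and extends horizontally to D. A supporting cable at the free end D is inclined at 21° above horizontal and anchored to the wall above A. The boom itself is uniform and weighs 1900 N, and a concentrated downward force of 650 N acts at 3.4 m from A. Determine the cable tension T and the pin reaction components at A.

ΣM about A: T·sin21°·6 − 1900·3 − 650·3.4 = 0 → T = 7910/(6·0.358368) = 3678.71 ≈ 3679 N.
ΣF_x = 0: A_x − T·cos21° = 0 → A_x = 3678.71 × 0.93358 = 3434 N.
ΣF_y = 0: A_y + T·sin21° − 1900 − 650 = 0 → A_y = 2550 − 3678.71 × 0.358368 = 1232 N.

T = 3679 N, A_x = 3434 N, A_y = 1232 N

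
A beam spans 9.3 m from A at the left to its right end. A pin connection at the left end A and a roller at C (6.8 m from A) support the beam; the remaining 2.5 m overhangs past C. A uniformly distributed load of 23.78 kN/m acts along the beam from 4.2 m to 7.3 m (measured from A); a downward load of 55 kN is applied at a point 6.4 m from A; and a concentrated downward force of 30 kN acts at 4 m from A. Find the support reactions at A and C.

Resultant of the distributed load: 23.78 × 3.1 = 73.718 kN at 5.75 m from A.
Taking moments about A: C_y·6.8 − (23.78·3.1)·5.75 − 55·6.4 − 30·4 = 0 → C_y = 895.8785/6.8 = 131.747 ≈ 131.7 kN.
ΣF_y = 0: A_y + 131.747 − 23.78·3.1 − 55 − 30 = 0 → A_y = 26.97 kN.
ΣF_x = 0: no horizontal applied forces, so A_x = 0.

A_x = 0, A_y = 26.97 kN, C_y = 131.7 kN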